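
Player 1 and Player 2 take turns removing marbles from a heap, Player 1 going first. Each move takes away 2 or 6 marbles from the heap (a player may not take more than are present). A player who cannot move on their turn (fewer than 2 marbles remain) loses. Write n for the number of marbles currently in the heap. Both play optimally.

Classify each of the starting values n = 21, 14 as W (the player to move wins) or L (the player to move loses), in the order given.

21: L, 14: W

Positions with no move are L. A position that does have a move is losing for the player to move precisely when every available move leads to a winning position for the opponent. Fill in the labels:
n=0: no move → L
n=1: no move → L
n=2: →0(L), so W
n=3: →1(L), so W
n=4: →2(W) only, which is W, so L
n=5: →3(W) only, which is W, so L
n=6: →4(L), so W
n=7: →5(L), so W
n=8: →6(W), 2(W) — all W, so L
n=9: →7(W), 3(W) — all W, so L
n=10: →8(L), so W
n=11: →9(L), so W
n=12: →10(W), 6(W) — all W, so L
n=13: →11(W), 7(W) — all W, so L
n=14: →12(L), so W
n=15: →13(L), so W
n=16: →14(W), 10(W) — all W, so L
n=17: →15(W), 11(W) — all W, so L
n=18: →16(L), so W
n=19: →17(L), so W
n=20: →18(W), 14(W) — all W, so L
n=21: →19(W), 15(W) — all W, so L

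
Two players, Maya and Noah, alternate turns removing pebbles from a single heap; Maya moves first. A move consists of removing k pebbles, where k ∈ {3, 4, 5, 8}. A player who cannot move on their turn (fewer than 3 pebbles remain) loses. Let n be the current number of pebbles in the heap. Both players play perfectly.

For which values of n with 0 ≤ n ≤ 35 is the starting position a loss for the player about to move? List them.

0, 1, 2, 11, 12, 13, 22, 23, 24, 33, 34, 35

Use the standard recursion: the mover loses at a terminal position; elsewhere, the mover wins exactly when some move hands the opponent an L position.
n=0: no move → L
n=1: no move → L
n=2: no move → L
n=3: →0(L), so W
n=4: →1(L), so W
n=5: →2(L), so W
n=6: →2(L), so W
n=7: →2(L), so W
n=8: →0(L), so W
n=9: →1(L), so W
n=10: →2(L), so W
n=11: →8(W), 7(W), 6(W), 3(W) — all W, so L
n=12: →9(W), 8(W), 7(W), 4(W) — all W, so L
n=13: →10(W), 9(W), 8(W), 5(W) — all W, so L
n=14: →11(L), so W
n=15: →12(L), so W
n=16: →13(L), so W
n=17: →13(L), so W
n=18: →13(L), so W
n=19: →11(L), so W
n=20: →12(L), so W
n=21: →13(L), so W
n=22: →19(W), 18(W), 17(W), 14(W) — all W, so L
n=23: →20(W), 19(W), 18(W), 15(W) — all W, so L
n=24: →21(W), 20(W), 19(W), 16(W) — all W, so L
n=25: →22(L), so W
n=26: →23(L), so W
n=27: →24(L), so W
n=28: →24(L), so W
n=29: →24(L), so W
n=30: →22(L), so W
n=31: →23(L), so W
n=32: →24(L), so W
n=33: →30(W), 29(W), 28(W), 25(W) — all W, so L
n=34: →31(W), 30(W), 29(W), 26(W) — all W, so L
n=35: →32(W), 31(W), 30(W), 27(W) — all W, so L
Reading off the rows marked L gives the requested list; there are 12 such values of n.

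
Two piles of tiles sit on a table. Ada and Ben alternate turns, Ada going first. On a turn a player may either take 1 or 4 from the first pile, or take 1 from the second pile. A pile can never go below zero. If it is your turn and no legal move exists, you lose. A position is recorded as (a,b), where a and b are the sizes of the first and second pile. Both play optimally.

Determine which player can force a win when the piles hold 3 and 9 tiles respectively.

Use the standard recursion: the mover loses at a terminal position; elsewhere, the mover wins exactly when some move hands the opponent an L position.
No move ever increases a pile, so every position that can arise here has a ≤ 3 and b ≤ 9; it is enough to label the cells with 0 ≤ a ≤ 3 and 0 ≤ b ≤ 9.
Every move lowers a or b (never raises either), so fill the grid row by row in increasing a, and left to right within a row: each cell's successors are then already labelled.
      b=0  b=1  b=2  b=3  b=4  b=5  b=6  b=7  b=8  b=9
a=0:    L    W    L    W    L    W    L    W    L    W
a=1:    W    L    W    L    W    L    W    L    W    L
a=2:    L    W    L    W    L    W    L    W    L    W
a=3:    W    L    W    L    W    L    W    L    W    L
Cells with no legal move (terminal, hence L): (0,0).
The remaining L cells, each justified by listing all of its moves:
(0,2): →(0,1)(W) only, which is W, so L
(0,4): →(0,3)(W) only, which is W, so L
(0,6): →(0,5)(W) only, which is W, so L
(0,8): →(0,7)(W) only, which is W, so L
(1,1): →(0,1)(W), (1,0)(W) — all W, so L
(1,3): →(0,3)(W), (1,2)(W) — all W, so L
(1,5): →(0,5)(W), (1,4)(W) — all W, so L
(1,7): →(0,7)(W), (1,6)(W) — all W, so L
(1,9): →(0,9)(W), (1,8)(W) — all W, so L
(2,0): →(1,0)(W) only, which is W, so L
(2,2): →(1,2)(W), (2,1)(W) — all W, so L
(2,4): →(1,4)(W), (2,3)(W) — all W, so L
(2,6): →(1,6)(W), (2,5)(W) — all W, so L
(2,8): →(1,8)(W), (2,7)(W) — all W, so L
(3,1): →(2,1)(W), (3,0)(W) — all W, so L
(3,3): →(2,3)(W), (3,2)(W) — all W, so L
(3,5): →(2,5)(W), (3,4)(W) — all W, so L
(3,7): →(2,7)(W), (3,6)(W) — all W, so L
(3,9): →(2,9)(W), (3,8)(W) — all W, so L
Every other cell has at least one move into one of the L cells above, so it is W.
The starting position (3,9) is L: whatever Ada does, the opponent receives a W position.

Ben wins.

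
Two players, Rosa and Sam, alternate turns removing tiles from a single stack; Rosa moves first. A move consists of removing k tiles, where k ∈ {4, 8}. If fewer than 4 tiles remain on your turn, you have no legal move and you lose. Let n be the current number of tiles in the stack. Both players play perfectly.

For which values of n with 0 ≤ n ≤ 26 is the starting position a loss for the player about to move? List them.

Build the W/L table. Terminal = L. A non-terminal position is W if it has a move to some L; otherwise it is L.
n=0: no move → L
n=1: no move → L
n=2: no move → L
n=3: no move → L
n=4: →0(L), so W
n=5: →1(L), so W
n=6: →2(L), so W
n=7: →3(L), so W
n=8: →0(L), so W
n=9: →1(L), so W
n=10: →2(L), so W
n=11: →3(L), so W
n=12: →8(W), 4(W) — all W, so L
n=13: →9(W), 5(W) — all W, so L
n=14: →10(W), 6(W) — all W, so L
n=15: →11(W), 7(W) — all W, so L
n=16: →12(L), so W
n=17: →13(L), so W
n=18: →14(L), so W
n=19: →15(L), so W
n=20: →12(L), so W
n=21: →13(L), so W
n=22: →14(L), so W
n=23: →15(L), so W
n=24: →20(W), 16(W) — all W, so L
n=25: →21(W), 17(W) — all W, so L
n=26: →22(W), 18(W) — all W, so L
Reading off the rows marked L gives the requested list; there are 11 such values of n.

0, 1, 2, 3, 12, 13, 14, 15, 24, 25, 26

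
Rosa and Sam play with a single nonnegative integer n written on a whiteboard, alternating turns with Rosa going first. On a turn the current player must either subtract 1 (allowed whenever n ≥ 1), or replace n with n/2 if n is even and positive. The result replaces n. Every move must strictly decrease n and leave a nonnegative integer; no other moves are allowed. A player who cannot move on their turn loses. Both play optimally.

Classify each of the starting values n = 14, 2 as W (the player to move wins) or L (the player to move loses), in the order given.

Label each position W (a win for the player to move) or L (a loss). A position with no legal move is L; any other position is W exactly when some move reaches an L, and L when every move reaches a W.
n=0: no move → L
n=1: reaches L-position 0 → W
n=2: only reaches 1(W), which is W → L
n=3: reaches L-position 2 → W
n=4: reaches L-position 2 → W
n=5: only reaches 4(W), which is W → L
n=6: reaches L-position 5 → W
n=7: only reaches 6(W), which is W → L
n=8: reaches L-position 7 → W
n=9: only reaches 8(W), which is W → L
n=10: reaches L-position 5 → W
n=11: only reaches 10(W), which is W → L
n=12: reaches L-position 11 → W
n=13: only reaches 12(W), which is W → L
n=14: reaches L-position 7 → W

14: W, 2: L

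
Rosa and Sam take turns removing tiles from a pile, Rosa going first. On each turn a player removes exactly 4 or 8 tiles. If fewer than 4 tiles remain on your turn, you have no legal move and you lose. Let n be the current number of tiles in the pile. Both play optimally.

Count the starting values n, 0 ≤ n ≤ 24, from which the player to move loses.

Work bottom-up. With no move the player to move loses. Otherwise the position is W if at least one move leads to an L position for the opponent, and L if every move leads to a W.
n=0: no move → L
n=1: no move → L
n=2: no move → L
n=3: no move → L
n=4: →0(L), so W
n=5: →1(L), so W
n=6: →2(L), so W
n=7: →3(L), so W
n=8: →0(L), so W
n=9: →1(L), so W
n=10: →2(L), so W
n=11: →3(L), so W
n=12: →8(W), 4(W) — all W, so L
n=13: →9(W), 5(W) — all W, so L
n=14: →10(W), 6(W) — all W, so L
n=15: →11(W), 7(W) — all W, so L
n=16: →12(L), so W
n=17: →13(L), so W
n=18: →14(L), so W
n=19: →15(L), so W
n=20: →12(L), so W
n=21: →13(L), so W
n=22: →14(L), so W
n=23: →15(L), so W
n=24: →20(W), 16(W) — all W, so L
L entries with 0 ≤ n ≤ 24: n = 0, 1, 2, 3, 12, 13, 14, 15, 24; that makes 9.

9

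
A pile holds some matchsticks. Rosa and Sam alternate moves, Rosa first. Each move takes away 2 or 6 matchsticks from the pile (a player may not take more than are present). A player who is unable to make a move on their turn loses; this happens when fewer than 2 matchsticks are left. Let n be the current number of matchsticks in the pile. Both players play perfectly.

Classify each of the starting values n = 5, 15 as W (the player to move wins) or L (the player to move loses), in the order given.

Positions with no move are L. A position that does have a move is losing for the player to move precisely when every available move leads to a winning position for the opponent. Fill in the labels:
n=0: no move → L
n=1: no move → L
n=2: →0(L), so W
n=3: →1(L), so W
n=4: →2(W) only, which is W, so L
n=5: →3(W) only, which is W, so L
n=6: →4(L), so W
n=7: →5(L), so W
n=8: →6(W), 2(W) — all W, so L
n=9: →7(W), 3(W) — all W, so L
n=10: →8(L), so W
n=11: →9(L), so W
n=12: →10(W), 6(W) — all W, so L
n=13: →11(W), 7(W) — all W, so L
n=14: →12(L), so W
n=15: →13(L), so W

5: L, 15: W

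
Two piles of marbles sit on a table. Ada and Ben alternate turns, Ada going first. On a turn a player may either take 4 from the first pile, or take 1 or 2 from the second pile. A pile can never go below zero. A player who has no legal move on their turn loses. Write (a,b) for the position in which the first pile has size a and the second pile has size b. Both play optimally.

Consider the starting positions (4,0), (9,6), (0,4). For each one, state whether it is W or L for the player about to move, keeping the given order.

Build the W/L table. Terminal = L. A non-terminal position is W if it has a move to some L; otherwise it is L.
No move ever increases a pile, so every position that can arise here has a ≤ 9 and b ≤ 6; it is enough to label the cells with 0 ≤ a ≤ 9 and 0 ≤ b ≤ 6.
Every move lowers a or b (never raises either), so fill the grid row by row in increasing a, and left to right within a row: each cell's successors are then already labelled.
      b=0  b=1  b=2  b=3  b=4  b=5  b=6
a=0:    L    W    W    L    W    W    L
a=1:    L    W    W    L    W    W    L
a=2:    L    W    W    L    W    W    L
a=3:    L    W    W    L    W    W    L
a=4:    W    L    W    W    L    W    W
a=5:    W    L    W    W    L    W    W
a=6:    W    L    W    W    L    W    W
a=7:    W    L    W    W    L    W    W
a=8:    L    W    W    L    W    W    L
a=9:    L    W    W    L    W    W    L
Cells with no legal move (terminal, hence L): (0,0), (1,0), (2,0), (3,0).
The remaining L cells, each justified by listing all of its moves:
(0,3): L (options (0,2)(W), (0,1)(W) are all W)
(0,6): L (options (0,5)(W), (0,4)(W) are all W)
(1,3): L (options (1,2)(W), (1,1)(W) are all W)
(1,6): L (options (1,5)(W), (1,4)(W) are all W)
(2,3): L (options (2,2)(W), (2,1)(W) are all W)
(2,6): L (options (2,5)(W), (2,4)(W) are all W)
(3,3): L (options (3,2)(W), (3,1)(W) are all W)
(3,6): L (options (3,5)(W), (3,4)(W) are all W)
(4,1): L (options (0,1)(W), (4,0)(W) are all W)
(4,4): L (options (0,4)(W), (4,3)(W), (4,2)(W) are all W)
(5,1): L (options (1,1)(W), (5,0)(W) are all W)
(5,4): L (options (1,4)(W), (5,3)(W), (5,2)(W) are all W)
(6,1): L (options (2,1)(W), (6,0)(W) are all W)
(6,4): L (options (2,4)(W), (6,3)(W), (6,2)(W) are all W)
(7,1): L (options (3,1)(W), (7,0)(W) are all W)
(7,4): L (options (3,4)(W), (7,3)(W), (7,2)(W) are all W)
(8,0): L (sole option (4,0)(W) is W)
(8,3): L (options (4,3)(W), (8,2)(W), (8,1)(W) are all W)
(8,6): L (options (4,6)(W), (8,5)(W), (8,4)(W) are all W)
(9,0): L (sole option (5,0)(W) is W)
(9,3): L (options (5,3)(W), (9,2)(W), (9,1)(W) are all W)
(9,6): L (options (5,6)(W), (9,5)(W), (9,4)(W) are all W)
Every other cell has at least one move into one of the L cells above, so it is W.
(4,0): the move to (0,0) reaches an L cell, so W
(9,6): one of the L cells justified above, so L
(0,4): the move to (0,3) reaches an L cell, so W

(4,0): W, (9,6): L, (0,4): W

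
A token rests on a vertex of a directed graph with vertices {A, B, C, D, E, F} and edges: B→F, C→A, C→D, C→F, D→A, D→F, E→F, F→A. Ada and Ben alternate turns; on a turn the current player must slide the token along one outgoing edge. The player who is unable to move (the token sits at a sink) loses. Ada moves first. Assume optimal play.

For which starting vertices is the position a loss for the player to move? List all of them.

Positions with no move are L. A position that does have a move is losing for the player to move precisely when every available move leads to a winning position for the opponent. Fill in the labels:
Every edge goes from a vertex to one that appears earlier in the order A, F, E, D, C, B, so processing vertices in that order labels each vertex after all of its successors.
A: no outgoing edge → L
F: reaches L-position A → W
E: only reaches F(W), which is W → L
D: reaches L-position A → W
C: reaches L-position A → W
B: only reaches F(W), which is W → L
The losing starting vertices are exactly the entries labelled L in this table (3 of them).

A, B, E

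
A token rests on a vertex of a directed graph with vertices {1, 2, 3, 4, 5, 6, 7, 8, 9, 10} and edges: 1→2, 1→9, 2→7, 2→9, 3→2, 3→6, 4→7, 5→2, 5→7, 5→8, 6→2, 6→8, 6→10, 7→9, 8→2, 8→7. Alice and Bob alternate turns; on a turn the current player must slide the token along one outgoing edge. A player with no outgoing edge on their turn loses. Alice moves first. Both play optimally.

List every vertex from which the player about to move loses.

3, 4, 8, 9, 10

Classify positions by backward induction: terminal positions (no move available) are L. From any other position, the mover wins iff some move reaches an L.
Every edge goes from a vertex to one that appears earlier in the order 9, 10, 7, 2, 8, 6, 3, 5, 4, 1, so processing vertices in that order labels each vertex after all of its successors.
9: no outgoing edge → L
10: no outgoing edge → L
7: can move to 9, which is L ⇒ W
2: can move to 9, which is L ⇒ W
8: moves to 2(W), 7(W); every one is W ⇒ L
6: can move to 8, which is L ⇒ W
3: moves to 6(W), 2(W); every one is W ⇒ L
5: can move to 8, which is L ⇒ W
4: the only move is to 7(W), a W ⇒ L
1: can move to 9, which is L ⇒ W
The losing starting vertices are exactly the entries labelled L in this table (5 of them).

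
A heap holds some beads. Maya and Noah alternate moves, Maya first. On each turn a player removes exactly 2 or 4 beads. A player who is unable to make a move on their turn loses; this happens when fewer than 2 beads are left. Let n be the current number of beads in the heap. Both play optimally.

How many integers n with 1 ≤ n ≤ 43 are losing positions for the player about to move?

15

Label each position W (a win for the player to move) or L (a loss). A position with no legal move is L; any other position is W exactly when some move reaches an L, and L when every move reaches a W.
n=0: no move → L
n=1: no move → L
n=2: reaches L-position 0 → W
n=3: reaches L-position 1 → W
n=4: reaches L-position 0 → W
n=5: reaches L-position 1 → W
n=6: only reaches 4(W), 2(W), all W → L
n=7: only reaches 5(W), 3(W), all W → L
n=8: reaches L-position 6 → W
n=9: reaches L-position 7 → W
n=10: reaches L-position 6 → W
n=11: reaches L-position 7 → W
n=12: only reaches 10(W), 8(W), all W → L
n=13: only reaches 11(W), 9(W), all W → L
n=14: reaches L-position 12 → W
n=15: reaches L-position 13 → W
n=16: reaches L-position 12 → W
n=17: reaches L-position 13 → W
n=18: only reaches 16(W), 14(W), all W → L
n=19: only reaches 17(W), 15(W), all W → L
n=20: reaches L-position 18 → W
n=21: reaches L-position 19 → W
n=22: reaches L-position 18 → W
n=23: reaches L-position 19 → W
n=24: only reaches 22(W), 20(W), all W → L
n=25: only reaches 23(W), 21(W), all W → L
n=26: reaches L-position 24 → W
n=27: reaches L-position 25 → W
n=28: reaches L-position 24 → W
n=29: reaches L-position 25 → W
n=30: only reaches 28(W), 26(W), all W → L
n=31: only reaches 29(W), 27(W), all W → L
n=32: reaches L-position 30 → W
n=33: reaches L-position 31 → W
n=34: reaches L-position 30 → W
n=35: reaches L-position 31 → W
n=36: only reaches 34(W), 32(W), all W → L
n=37: only reaches 35(W), 33(W), all W → L
n=38: reaches L-position 36 → W
n=39: reaches L-position 37 → W
n=40: reaches L-position 36 → W
n=41: reaches L-position 37 → W
n=42: only reaches 40(W), 38(W), all W → L
n=43: only reaches 41(W), 39(W), all W → L
L entries with 1 ≤ n ≤ 43 (n=0 is outside the asked range and is not counted): n = 1, 6, 7, 12, 13, 18, 19, 24, 25, 30, 31, 36, 37, 42, 43; that makes 15.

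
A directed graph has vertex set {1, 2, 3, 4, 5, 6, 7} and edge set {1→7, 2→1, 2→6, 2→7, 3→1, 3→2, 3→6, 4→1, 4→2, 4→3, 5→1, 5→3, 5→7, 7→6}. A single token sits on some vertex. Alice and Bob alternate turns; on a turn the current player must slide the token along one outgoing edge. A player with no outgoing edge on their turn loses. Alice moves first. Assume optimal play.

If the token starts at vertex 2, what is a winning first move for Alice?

Move to 1.

Work bottom-up. With no move the player to move loses. Otherwise the position is W if at least one move leads to an L position for the opponent, and L if every move leads to a W.
Every edge goes from a vertex to one that appears earlier in the order 6, 7, 1, 2, 3, 5, 4, so processing vertices in that order labels each vertex after all of its successors.
6: no outgoing edge → L
7: reaches L-position 6 → W
1: only reaches 7(W), which is W → L
2: reaches L-position 1 → W
3: reaches L-position 1 → W
5: reaches L-position 1 → W
4: reaches L-position 1 → W
From 2, the L positions reachable in one move are: 1, 6. Any move reaching one of these is winning.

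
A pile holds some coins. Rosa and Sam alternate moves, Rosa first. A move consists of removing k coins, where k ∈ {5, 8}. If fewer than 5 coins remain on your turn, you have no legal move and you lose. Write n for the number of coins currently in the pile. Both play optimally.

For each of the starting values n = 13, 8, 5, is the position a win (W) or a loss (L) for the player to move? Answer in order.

13: L, 8: W, 5: W

Build the W/L table. Terminal = L. A non-terminal position is W if it has a move to some L; otherwise it is L.
n=0: no move → L
n=1: no move → L
n=2: no move → L
n=3: no move → L
n=4: no move → L
n=5: →0(L), so W
n=6: →1(L), so W
n=7: →2(L), so W
n=8: →3(L), so W
n=9: →4(L), so W
n=10: →2(L), so W
n=11: →3(L), so W
n=12: →4(L), so W
n=13: →8(W), 5(W) — all W, so L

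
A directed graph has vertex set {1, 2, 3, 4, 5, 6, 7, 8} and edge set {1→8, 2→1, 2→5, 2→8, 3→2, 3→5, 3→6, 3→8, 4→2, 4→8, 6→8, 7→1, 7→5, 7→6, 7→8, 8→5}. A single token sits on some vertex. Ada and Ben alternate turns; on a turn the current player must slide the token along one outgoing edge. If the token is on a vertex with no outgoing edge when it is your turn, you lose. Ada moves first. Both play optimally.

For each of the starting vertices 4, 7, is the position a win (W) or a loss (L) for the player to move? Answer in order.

Work bottom-up. With no move the player to move loses. Otherwise the position is W if at least one move leads to an L position for the opponent, and L if every move leads to a W.
Every edge goes from a vertex to one that appears earlier in the order 5, 8, 1, 2, 4, 6, 7, 3, so processing vertices in that order labels each vertex after all of its successors.
5: no outgoing edge → L
8: reaches L-position 5 → W
1: only reaches 8(W), which is W → L
2: reaches L-position 1 → W
4: only reaches 2(W), 8(W), all W → L
6: only reaches 8(W), which is W → L
7: reaches L-position 6 → W
3: reaches L-position 6 → W

4: L, 7: W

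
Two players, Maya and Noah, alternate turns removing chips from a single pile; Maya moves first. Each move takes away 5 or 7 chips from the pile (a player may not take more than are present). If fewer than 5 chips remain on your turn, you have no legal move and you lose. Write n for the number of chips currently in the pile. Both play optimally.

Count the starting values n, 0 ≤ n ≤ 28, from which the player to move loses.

15

Work bottom-up. With no move the player to move loses. Otherwise the position is W if at least one move leads to an L position for the opponent, and L if every move leads to a W.
n=0: no move → L
n=1: no move → L
n=2: no move → L
n=3: no move → L
n=4: no move → L
n=5: reaches L-position 0 → W
n=6: reaches L-position 1 → W
n=7: reaches L-position 2 → W
n=8: reaches L-position 3 → W
n=9: reaches L-position 4 → W
n=10: reaches L-position 3 → W
n=11: reaches L-position 4 → W
n=12: only reaches 7(W), 5(W), all W → L
n=13: only reaches 8(W), 6(W), all W → L
n=14: only reaches 9(W), 7(W), all W → L
n=15: only reaches 10(W), 8(W), all W → L
n=16: only reaches 11(W), 9(W), all W → L
n=17: reaches L-position 12 → W
n=18: reaches L-position 13 → W
n=19: reaches L-position 14 → W
n=20: reaches L-position 15 → W
n=21: reaches L-position 16 → W
n=22: reaches L-position 15 → W
n=23: reaches L-position 16 → W
n=24: only reaches 19(W), 17(W), all W → L
n=25: only reaches 20(W), 18(W), all W → L
n=26: only reaches 21(W), 19(W), all W → L
n=27: only reaches 22(W), 20(W), all W → L
n=28: only reaches 23(W), 21(W), all W → L
L entries with 0 ≤ n ≤ 28: n = 0, 1, 2, 3, 4, 12, 13, 14, 15, 16, 24, 25, 26, 27, 28; that makes 15.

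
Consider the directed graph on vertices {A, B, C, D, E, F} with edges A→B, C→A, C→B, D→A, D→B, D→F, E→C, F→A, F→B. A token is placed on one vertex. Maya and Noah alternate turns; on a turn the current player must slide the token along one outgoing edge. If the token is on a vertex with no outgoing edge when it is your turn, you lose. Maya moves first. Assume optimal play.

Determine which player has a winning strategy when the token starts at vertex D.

Classify positions by backward induction: terminal positions (no move available) are L. From any other position, the mover wins iff some move reaches an L.
Every edge goes from a vertex to one that appears earlier in the order B, A, F, C, E, D, so processing vertices in that order labels each vertex after all of its successors.
B: no outgoing edge → L
A: reaches L-position B → W
F: reaches L-position B → W
C: reaches L-position B → W
E: only reaches C(W), which is W → L
D: reaches L-position B → W
The starting position D is W: Maya should move to B, handing over an L position.

Maya wins.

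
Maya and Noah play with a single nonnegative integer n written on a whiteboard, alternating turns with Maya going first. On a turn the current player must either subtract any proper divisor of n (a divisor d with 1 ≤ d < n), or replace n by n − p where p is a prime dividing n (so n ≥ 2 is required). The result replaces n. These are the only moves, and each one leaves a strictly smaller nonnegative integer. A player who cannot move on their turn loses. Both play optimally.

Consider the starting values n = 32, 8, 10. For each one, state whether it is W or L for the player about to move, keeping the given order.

32: L, 8: W, 10: W

Compute win/loss labels from the base case upward. A position with no move is L. Any other position is W if it can reach an L in one move, else L.
n=0: no move → L
n=1: no move → L
n=2: reaches L-position 0 → W
n=3: reaches L-position 0 → W
n=4: only reaches 2(W), 3(W), all W → L
n=5: reaches L-position 0 → W
n=6: reaches L-position 4 → W
n=7: reaches L-position 0 → W
n=8: reaches L-position 4 → W
n=9: only reaches 6(W), 8(W), all W → L
n=10: reaches L-position 9 → W
n=11: reaches L-position 0 → W
n=12: reaches L-position 9 → W
n=13: reaches L-position 0 → W
n=14: only reaches 7(W), 12(W), 13(W), all W → L
n=15: reaches L-position 14 → W
n=16: reaches L-position 14 → W
n=17: reaches L-position 0 → W
n=18: reaches L-position 9 → W
n=19: reaches L-position 0 → W
n=20: only reaches 10(W), 15(W), 16(W), 18(W), 19(W), all W → L
n=21: reaches L-position 14 → W
n=22: reaches L-position 20 → W
n=23: reaches L-position 0 → W
n=24: reaches L-position 20 → W
n=25: reaches L-position 20 → W
n=26: only reaches 13(W), 24(W), 25(W), all W → L
n=27: reaches L-position 26 → W
n=28: reaches L-position 14 → W
n=29: reaches L-position 0 → W
n=30: reaches L-position 20 → W
n=31: reaches L-position 0 → W
n=32: only reaches 16(W), 24(W), 28(W), 30(W), 31(W), all W → L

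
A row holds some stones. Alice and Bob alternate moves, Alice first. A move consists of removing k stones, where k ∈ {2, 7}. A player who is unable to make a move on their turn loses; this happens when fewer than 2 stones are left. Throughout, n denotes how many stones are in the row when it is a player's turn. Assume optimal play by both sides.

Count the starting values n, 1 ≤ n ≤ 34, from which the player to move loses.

15

Positions with no move are L. A position that does have a move is losing for the player to move precisely when every available move leads to a winning position for the opponent. Fill in the labels:
n=0: no move → L
n=1: no move → L
n=2: W (go to 0, an L position)
n=3: W (go to 1, an L position)
n=4: L (sole option 2(W) is W)
n=5: L (sole option 3(W) is W)
n=6: W (go to 4, an L position)
n=7: W (go to 5, an L position)
n=8: W (go to 1, an L position)
n=9: L (options 7(W), 2(W) are all W)
n=10: L (options 8(W), 3(W) are all W)
n=11: W (go to 9, an L position)
n=12: W (go to 10, an L position)
n=13: L (options 11(W), 6(W) are all W)
n=14: L (options 12(W), 7(W) are all W)
n=15: W (go to 13, an L position)
n=16: W (go to 14, an L position)
n=17: W (go to 10, an L position)
n=18: L (options 16(W), 11(W) are all W)
n=19: L (options 17(W), 12(W) are all W)
n=20: W (go to 18, an L position)
n=21: W (go to 19, an L position)
n=22: L (options 20(W), 15(W) are all W)
n=23: L (options 21(W), 16(W) are all W)
n=24: W (go to 22, an L position)
n=25: W (go to 23, an L position)
n=26: W (go to 19, an L position)
n=27: L (options 25(W), 20(W) are all W)
n=28: L (options 26(W), 21(W) are all W)
n=29: W (go to 27, an L position)
n=30: W (go to 28, an L position)
n=31: L (options 29(W), 24(W) are all W)
n=32: L (options 30(W), 25(W) are all W)
n=33: W (go to 31, an L position)
n=34: W (go to 32, an L position)
L entries with 1 ≤ n ≤ 34 (n=0 is outside the asked range and is not counted): n = 1, 4, 5, 9, 10, 13, 14, 18, 19, 22, 23, 27, 28, 31, 32; that makes 15.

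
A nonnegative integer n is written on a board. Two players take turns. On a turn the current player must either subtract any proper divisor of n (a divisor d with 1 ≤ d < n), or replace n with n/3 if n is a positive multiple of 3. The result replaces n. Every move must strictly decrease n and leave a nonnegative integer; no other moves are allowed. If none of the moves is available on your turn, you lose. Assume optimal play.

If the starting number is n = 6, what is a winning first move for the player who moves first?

Move to 4.

Use the standard recursion: the mover loses at a terminal position; elsewhere, the mover wins exactly when some move hands the opponent an L position.
n=0: no move → L
n=1: no move → L
n=2: reaches L-position 1 → W
n=3: reaches L-position 1 → W
n=4: only reaches 2(W), 3(W), all W → L
n=5: reaches L-position 4 → W
n=6: reaches L-position 4 → W
From 6, the L positions reachable in one move are: 4.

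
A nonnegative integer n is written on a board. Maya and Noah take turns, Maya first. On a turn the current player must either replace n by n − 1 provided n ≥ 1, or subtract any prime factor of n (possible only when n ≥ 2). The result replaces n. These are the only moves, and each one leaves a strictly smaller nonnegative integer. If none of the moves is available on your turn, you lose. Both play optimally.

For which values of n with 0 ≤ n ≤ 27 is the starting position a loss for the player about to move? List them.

Compute win/loss labels from the base case upward. A position with no move is L. Any other position is W if it can reach an L in one move, else L.
n=0: no move → L
n=1: →0(L), so W
n=2: →0(L), so W
n=3: →0(L), so W
n=4: →2(W), 3(W) — all W, so L
n=5: →0(L), so W
n=6: →4(L), so W
n=7: →0(L), so W
n=8: →6(W), 7(W) — all W, so L
n=9: →8(L), so W
n=10: →8(L), so W
n=11: →0(L), so W
n=12: →9(W), 10(W), 11(W) — all W, so L
n=13: →0(L), so W
n=14: →12(L), so W
n=15: →12(L), so W
n=16: →14(W), 15(W) — all W, so L
n=17: →0(L), so W
n=18: →16(L), so W
n=19: →0(L), so W
n=20: →15(W), 18(W), 19(W) — all W, so L
n=21: →20(L), so W
n=22: →20(L), so W
n=23: →0(L), so W
n=24: →21(W), 22(W), 23(W) — all W, so L
n=25: →20(L), so W
n=26: →24(L), so W
n=27: →24(L), so W
Reading off the rows marked L gives the requested list; there are 7 such values of n.

0, 4, 8, 12, 16, 20, 24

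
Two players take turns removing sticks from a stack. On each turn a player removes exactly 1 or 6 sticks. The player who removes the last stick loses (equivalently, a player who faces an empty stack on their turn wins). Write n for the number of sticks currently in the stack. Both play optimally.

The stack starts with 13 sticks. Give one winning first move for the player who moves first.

Remove 1, leaving 12.

Use the standard recursion: the mover wins at a terminal position; elsewhere, the mover wins exactly when some move hands the opponent an L position.
n=0: no move; the opponent has just taken the last stick and therefore loses → W
n=1: L (sole option 0(W) is W)
n=2: W (go to 1, an L position)
n=3: L (sole option 2(W) is W)
n=4: W (go to 3, an L position)
n=5: L (sole option 4(W) is W)
n=6: W (go to 5, an L position)
n=7: W (go to 1, an L position)
n=8: L (options 7(W), 2(W) are all W)
n=9: W (go to 8, an L position)
n=10: L (options 9(W), 4(W) are all W)
n=11: W (go to 10, an L position)
n=12: L (options 11(W), 6(W) are all W)
n=13: W (go to 12, an L position)
From 13, the L positions reachable in one move are: 12.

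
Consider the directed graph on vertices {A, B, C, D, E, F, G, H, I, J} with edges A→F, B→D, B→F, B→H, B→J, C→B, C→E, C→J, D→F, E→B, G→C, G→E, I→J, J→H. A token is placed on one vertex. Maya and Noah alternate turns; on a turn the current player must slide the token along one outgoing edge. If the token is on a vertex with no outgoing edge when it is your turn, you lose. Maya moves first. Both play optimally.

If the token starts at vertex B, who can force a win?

Maya wins.

Use the standard recursion: the mover loses at a terminal position; elsewhere, the mover wins exactly when some move hands the opponent an L position.
Every edge goes from a vertex to one that appears earlier in the order F, H, D, J, B, I, E, C, G, A, so processing vertices in that order labels each vertex after all of its successors.
F: no outgoing edge → L
H: no outgoing edge → L
D: reaches L-position F → W
J: reaches L-position H → W
B: reaches L-position H → W
I: only reaches J(W), which is W → L
E: only reaches B(W), which is W → L
C: reaches L-position E → W
G: reaches L-position E → W
A: reaches L-position F → W
The starting position B is W: Maya should move to H, handing over an L position.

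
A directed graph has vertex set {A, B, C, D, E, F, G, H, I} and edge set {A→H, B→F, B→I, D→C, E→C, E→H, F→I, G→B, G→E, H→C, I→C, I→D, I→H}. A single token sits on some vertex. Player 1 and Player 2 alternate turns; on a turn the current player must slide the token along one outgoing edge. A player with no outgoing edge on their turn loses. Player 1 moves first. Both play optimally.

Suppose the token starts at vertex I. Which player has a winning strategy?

Player 1 wins.

Work bottom-up. With no move the player to move loses. Otherwise the position is W if at least one move leads to an L position for the opponent, and L if every move leads to a W.
Every edge goes from a vertex to one that appears earlier in the order C, H, D, E, I, F, A, B, G, so processing vertices in that order labels each vertex after all of its successors.
C: no outgoing edge → L
H: reaches L-position C → W
D: reaches L-position C → W
E: reaches L-position C → W
I: reaches L-position C → W
F: only reaches I(W), which is W → L
A: only reaches H(W), which is W → L
B: reaches L-position F → W
G: only reaches B(W), E(W), all W → L
The starting position I is W: Player 1 should move to C, handing over an L position.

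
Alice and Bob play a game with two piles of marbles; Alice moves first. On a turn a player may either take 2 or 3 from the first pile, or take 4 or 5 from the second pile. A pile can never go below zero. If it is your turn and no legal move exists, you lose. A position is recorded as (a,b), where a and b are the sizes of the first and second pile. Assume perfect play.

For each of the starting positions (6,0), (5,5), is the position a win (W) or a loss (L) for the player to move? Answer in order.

(6,0): L, (5,5): W

Label each position W (a win for the player to move) or L (a loss). A position with no legal move is L; any other position is W exactly when some move reaches an L, and L when every move reaches a W.
No move ever increases a pile, so every position that can arise here has a ≤ 6 and b ≤ 5; it is enough to label the cells with 0 ≤ a ≤ 6 and 0 ≤ b ≤ 5.
Every move lowers a or b (never raises either), so fill the grid row by row in increasing a, and left to right within a row: each cell's successors are then already labelled.
      b=0  b=1  b=2  b=3  b=4  b=5
a=0:    L    L    L    L    W    W
a=1:    L    L    L    L    W    W
a=2:    W    W    W    W    L    L
a=3:    W    W    W    W    L    L
a=4:    W    W    W    W    W    W
a=5:    L    L    L    L    W    W
a=6:    L    L    L    L    W    W
Cells with no legal move (terminal, hence L): (0,0), (0,1), (0,2), (0,3), (1,0), (1,1), (1,2), (1,3).
The remaining L cells, each justified by listing all of its moves:
(2,4): →(0,4)(W), (2,0)(W) — all W, so L
(2,5): →(0,5)(W), (2,1)(W), (2,0)(W) — all W, so L
(3,4): →(1,4)(W), (0,4)(W), (3,0)(W) — all W, so L
(3,5): →(1,5)(W), (0,5)(W), (3,1)(W), (3,0)(W) — all W, so L
(5,0): →(3,0)(W), (2,0)(W) — all W, so L
(5,1): →(3,1)(W), (2,1)(W) — all W, so L
(5,2): →(3,2)(W), (2,2)(W) — all W, so L
(5,3): →(3,3)(W), (2,3)(W) — all W, so L
(6,0): →(4,0)(W), (3,0)(W) — all W, so L
(6,1): →(4,1)(W), (3,1)(W) — all W, so L
(6,2): →(4,2)(W), (3,2)(W) — all W, so L
(6,3): →(4,3)(W), (3,3)(W) — all W, so L
Every other cell has at least one move into one of the L cells above, so it is W.
(6,0): one of the L cells justified above, so L
(5,5): the move to (3,5) reaches an L cell, so W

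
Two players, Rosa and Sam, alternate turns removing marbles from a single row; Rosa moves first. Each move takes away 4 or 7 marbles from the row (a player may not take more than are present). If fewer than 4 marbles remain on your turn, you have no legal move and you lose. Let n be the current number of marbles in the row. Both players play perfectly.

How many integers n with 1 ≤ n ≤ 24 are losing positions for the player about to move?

Positions with no move are L. A position that does have a move is losing for the player to move precisely when every available move leads to a winning position for the opponent. Fill in the labels:
n=0: no move → L
n=1: no move → L
n=2: no move → L
n=3: no move → L
n=4: W (go to 0, an L position)
n=5: W (go to 1, an L position)
n=6: W (go to 2, an L position)
n=7: W (go to 3, an L position)
n=8: W (go to 1, an L position)
n=9: W (go to 2, an L position)
n=10: W (go to 3, an L position)
n=11: L (options 7(W), 4(W) are all W)
n=12: L (options 8(W), 5(W) are all W)
n=13: L (options 9(W), 6(W) are all W)
n=14: L (options 10(W), 7(W) are all W)
n=15: W (go to 11, an L position)
n=16: W (go to 12, an L position)
n=17: W (go to 13, an L position)
n=18: W (go to 14, an L position)
n=19: W (go to 12, an L position)
n=20: W (go to 13, an L position)
n=21: W (go to 14, an L position)
n=22: L (options 18(W), 15(W) are all W)
n=23: L (options 19(W), 16(W) are all W)
n=24: L (options 20(W), 17(W) are all W)
L entries with 1 ≤ n ≤ 24 (n=0 is outside the asked range and is not counted): n = 1, 2, 3, 11, 12, 13, 14, 22, 23, 24; that makes 10.

10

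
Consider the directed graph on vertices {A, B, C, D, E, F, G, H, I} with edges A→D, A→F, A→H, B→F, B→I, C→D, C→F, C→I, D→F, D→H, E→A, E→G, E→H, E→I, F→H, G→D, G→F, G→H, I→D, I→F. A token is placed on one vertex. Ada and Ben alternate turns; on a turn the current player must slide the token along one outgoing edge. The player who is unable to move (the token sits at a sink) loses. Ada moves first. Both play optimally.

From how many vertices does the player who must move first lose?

2

Compute win/loss labels from the base case upward. A position with no move is L. Any other position is W if it can reach an L in one move, else L.
Every edge goes from a vertex to one that appears earlier in the order H, F, D, A, G, I, C, E, B, so processing vertices in that order labels each vertex after all of its successors.
H: no outgoing edge → L
F: →H(L), so W
D: →H(L), so W
A: →H(L), so W
G: →H(L), so W
I: →D(W), F(W) — all W, so L
C: →I(L), so W
E: →I(L), so W
B: →I(L), so W
The L vertices are H, I; that is 2 in all.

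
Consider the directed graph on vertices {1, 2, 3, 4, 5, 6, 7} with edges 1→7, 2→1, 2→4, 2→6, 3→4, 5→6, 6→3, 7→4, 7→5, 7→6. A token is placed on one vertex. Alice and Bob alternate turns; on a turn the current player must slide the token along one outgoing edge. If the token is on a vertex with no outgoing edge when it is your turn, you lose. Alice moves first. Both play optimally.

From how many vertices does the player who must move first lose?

3

Positions with no move are L. A position that does have a move is losing for the player to move precisely when every available move leads to a winning position for the opponent. Fill in the labels:
Every edge goes from a vertex to one that appears earlier in the order 4, 3, 6, 5, 7, 1, 2, so processing vertices in that order labels each vertex after all of its successors.
4: no outgoing edge → L
3: →4(L), so W
6: →3(W) only, which is W, so L
5: →6(L), so W
7: →6(L), so W
1: →7(W) only, which is W, so L
2: →1(L), so W
The L vertices are 1, 4, 6; that is 3 in all.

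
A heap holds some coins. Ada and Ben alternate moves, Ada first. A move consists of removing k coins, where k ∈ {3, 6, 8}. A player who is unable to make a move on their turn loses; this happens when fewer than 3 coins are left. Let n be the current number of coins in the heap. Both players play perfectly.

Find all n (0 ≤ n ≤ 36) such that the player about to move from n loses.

Use the standard recursion: the mover loses at a terminal position; elsewhere, the mover wins exactly when some move hands the opponent an L position.
n=0: no move → L
n=1: no move → L
n=2: no move → L
n=3: can move to 0, which is L ⇒ W
n=4: can move to 1, which is L ⇒ W
n=5: can move to 2, which is L ⇒ W
n=6: can move to 0, which is L ⇒ W
n=7: can move to 1, which is L ⇒ W
n=8: can move to 2, which is L ⇒ W
n=9: can move to 1, which is L ⇒ W
n=10: can move to 2, which is L ⇒ W
n=11: moves to 8(W), 5(W), 3(W); every one is W ⇒ L
n=12: moves to 9(W), 6(W), 4(W); every one is W ⇒ L
n=13: moves to 10(W), 7(W), 5(W); every one is W ⇒ L
n=14: can move to 11, which is L ⇒ W
n=15: can move to 12, which is L ⇒ W
n=16: can move to 13, which is L ⇒ W
n=17: can move to 11, which is L ⇒ W
n=18: can move to 12, which is L ⇒ W
n=19: can move to 13, which is L ⇒ W
n=20: can move to 12, which is L ⇒ W
n=21: can move to 13, which is L ⇒ W
n=22: moves to 19(W), 16(W), 14(W); every one is W ⇒ L
n=23: moves to 20(W), 17(W), 15(W); every one is W ⇒ L
n=24: moves to 21(W), 18(W), 16(W); every one is W ⇒ L
n=25: can move to 22, which is L ⇒ W
n=26: can move to 23, which is L ⇒ W
n=27: can move to 24, which is L ⇒ W
n=28: can move to 22, which is L ⇒ W
n=29: can move to 23, which is L ⇒ W
n=30: can move to 24, which is L ⇒ W
n=31: can move to 23, which is L ⇒ W
n=32: can move to 24, which is L ⇒ W
n=33: moves to 30(W), 27(W), 25(W); every one is W ⇒ L
n=34: moves to 31(W), 28(W), 26(W); every one is W ⇒ L
n=35: moves to 32(W), 29(W), 27(W); every one is W ⇒ L
n=36: can move to 33, which is L ⇒ W
The losing starting values of n are exactly the entries labelled L in this table (12 of them).

0, 1, 2, 11, 12, 13, 22, 23, 24, 33, 34, 35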